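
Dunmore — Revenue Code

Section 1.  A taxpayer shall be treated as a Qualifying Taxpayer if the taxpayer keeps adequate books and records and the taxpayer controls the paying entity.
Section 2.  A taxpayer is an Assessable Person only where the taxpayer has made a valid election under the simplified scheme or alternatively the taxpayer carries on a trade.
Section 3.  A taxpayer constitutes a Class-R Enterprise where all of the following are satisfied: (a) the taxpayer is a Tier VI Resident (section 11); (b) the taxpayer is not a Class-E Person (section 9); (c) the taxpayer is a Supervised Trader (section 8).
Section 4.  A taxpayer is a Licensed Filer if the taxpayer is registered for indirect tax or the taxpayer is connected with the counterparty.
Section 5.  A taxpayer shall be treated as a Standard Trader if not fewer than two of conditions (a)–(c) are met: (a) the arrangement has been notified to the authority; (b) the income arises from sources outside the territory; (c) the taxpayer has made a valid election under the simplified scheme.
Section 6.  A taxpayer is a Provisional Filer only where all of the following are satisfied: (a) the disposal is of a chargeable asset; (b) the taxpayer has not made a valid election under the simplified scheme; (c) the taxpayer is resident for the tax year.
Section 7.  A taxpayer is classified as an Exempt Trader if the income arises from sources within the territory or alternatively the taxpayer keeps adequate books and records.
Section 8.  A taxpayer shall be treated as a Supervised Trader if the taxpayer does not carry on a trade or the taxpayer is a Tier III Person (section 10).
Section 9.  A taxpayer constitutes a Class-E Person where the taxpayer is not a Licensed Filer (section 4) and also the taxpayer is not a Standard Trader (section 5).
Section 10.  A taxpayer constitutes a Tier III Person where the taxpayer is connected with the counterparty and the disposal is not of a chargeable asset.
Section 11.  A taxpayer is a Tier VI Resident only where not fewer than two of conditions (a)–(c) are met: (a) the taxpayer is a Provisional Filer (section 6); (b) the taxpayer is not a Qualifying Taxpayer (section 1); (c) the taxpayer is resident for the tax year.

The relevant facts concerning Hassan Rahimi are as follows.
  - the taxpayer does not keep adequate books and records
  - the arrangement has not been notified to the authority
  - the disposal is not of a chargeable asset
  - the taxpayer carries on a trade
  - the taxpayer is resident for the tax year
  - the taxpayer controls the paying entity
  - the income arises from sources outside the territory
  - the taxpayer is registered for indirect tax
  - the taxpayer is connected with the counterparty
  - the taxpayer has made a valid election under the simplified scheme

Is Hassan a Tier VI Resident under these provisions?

section 6 — Provisional Filer: [the disposal is of a chargeable asset? no] AND [the taxpayer has not made a valid election under the simplified scheme? no] AND [the taxpayer is resident for the tax year? yes] → not satisfied.
section 1 — Qualifying Taxpayer: [the taxpayer keeps adequate books and records? no] AND [the taxpayer controls the paying entity? yes] → not satisfied.
section 11 — Tier VI Resident: Provisional Filer (section 6)? no; not a Qualifying Taxpayer (section 1)? yes; the taxpayer is resident for the tax year? yes — 2 of 3 hold (need ≥2) → satisfied.

Yes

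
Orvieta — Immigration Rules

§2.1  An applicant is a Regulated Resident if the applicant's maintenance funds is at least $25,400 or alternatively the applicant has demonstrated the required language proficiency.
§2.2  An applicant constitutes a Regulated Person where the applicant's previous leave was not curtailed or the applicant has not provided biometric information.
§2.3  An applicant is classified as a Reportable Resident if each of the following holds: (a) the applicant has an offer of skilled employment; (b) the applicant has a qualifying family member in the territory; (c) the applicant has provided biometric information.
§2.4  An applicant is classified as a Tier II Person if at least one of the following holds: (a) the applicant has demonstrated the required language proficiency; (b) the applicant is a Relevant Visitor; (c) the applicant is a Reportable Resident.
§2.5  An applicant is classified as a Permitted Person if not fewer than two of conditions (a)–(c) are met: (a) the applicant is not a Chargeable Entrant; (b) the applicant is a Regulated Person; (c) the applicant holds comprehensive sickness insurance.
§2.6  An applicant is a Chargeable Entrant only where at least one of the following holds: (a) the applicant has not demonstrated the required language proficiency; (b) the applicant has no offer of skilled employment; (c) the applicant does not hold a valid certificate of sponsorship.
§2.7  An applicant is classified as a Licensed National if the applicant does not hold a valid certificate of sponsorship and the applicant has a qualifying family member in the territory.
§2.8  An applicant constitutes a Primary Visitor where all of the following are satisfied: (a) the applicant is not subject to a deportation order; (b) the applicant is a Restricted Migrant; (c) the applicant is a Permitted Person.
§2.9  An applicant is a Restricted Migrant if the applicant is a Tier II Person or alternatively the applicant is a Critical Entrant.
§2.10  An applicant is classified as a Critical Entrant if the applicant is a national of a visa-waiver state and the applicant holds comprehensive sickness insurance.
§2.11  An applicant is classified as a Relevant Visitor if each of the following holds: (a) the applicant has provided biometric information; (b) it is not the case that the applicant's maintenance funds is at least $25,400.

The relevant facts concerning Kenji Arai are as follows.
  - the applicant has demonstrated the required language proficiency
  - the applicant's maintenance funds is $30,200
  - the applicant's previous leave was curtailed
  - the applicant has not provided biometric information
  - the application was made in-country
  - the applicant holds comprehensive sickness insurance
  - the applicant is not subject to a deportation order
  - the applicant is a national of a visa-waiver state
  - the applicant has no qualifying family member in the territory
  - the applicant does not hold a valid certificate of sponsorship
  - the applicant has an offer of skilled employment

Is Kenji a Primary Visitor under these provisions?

§2.11 — Relevant Visitor: [the applicant has provided biometric information? no] AND [applicant's maintenance funds: $30,200 ≥ $25,400? yes, so negated condition no] → not satisfied.
§2.3 — Reportable Resident: [the applicant has an offer of skilled employment? yes] AND [the applicant has a qualifying family member in the territory? no] AND [the applicant has provided biometric information? no] → not satisfied.
§2.4 — Tier II Person: [the applicant has demonstrated the required language proficiency? yes] OR [Relevant Visitor (§2.11)? no] OR [Reportable Resident (§2.3)? no] → satisfied.
§2.10 — Critical Entrant: [the applicant is a national of a visa-waiver state? yes] AND [the applicant holds comprehensive sickness insurance? yes] → satisfied.
§2.9 — Restricted Migrant: [Tier II Person (§2.4)? yes] OR [Critical Entrant (§2.10)? yes] → satisfied.
§2.6 — Chargeable Entrant: [the applicant has not demonstrated the required language proficiency? no] OR [the applicant has no offer of skilled employment? no] OR [the applicant does not hold a valid certificate of sponsorship? yes] → satisfied.
§2.2 — Regulated Person: [the applicant's previous leave was not curtailed? no] OR [the applicant has not provided biometric information? yes] → satisfied.
§2.5 — Permitted Person: not a Chargeable Entrant (§2.6)? no; Regulated Person (§2.2)? yes; the applicant holds comprehensive sickness insurance? yes — 2 of 3 hold (need ≥2) → satisfied.
§2.8 — Primary Visitor: [the applicant is not subject to a deportation order? yes] AND [Restricted Migrant (§2.9)? yes] AND [Permitted Person (§2.5)? yes] → satisfied.

Yes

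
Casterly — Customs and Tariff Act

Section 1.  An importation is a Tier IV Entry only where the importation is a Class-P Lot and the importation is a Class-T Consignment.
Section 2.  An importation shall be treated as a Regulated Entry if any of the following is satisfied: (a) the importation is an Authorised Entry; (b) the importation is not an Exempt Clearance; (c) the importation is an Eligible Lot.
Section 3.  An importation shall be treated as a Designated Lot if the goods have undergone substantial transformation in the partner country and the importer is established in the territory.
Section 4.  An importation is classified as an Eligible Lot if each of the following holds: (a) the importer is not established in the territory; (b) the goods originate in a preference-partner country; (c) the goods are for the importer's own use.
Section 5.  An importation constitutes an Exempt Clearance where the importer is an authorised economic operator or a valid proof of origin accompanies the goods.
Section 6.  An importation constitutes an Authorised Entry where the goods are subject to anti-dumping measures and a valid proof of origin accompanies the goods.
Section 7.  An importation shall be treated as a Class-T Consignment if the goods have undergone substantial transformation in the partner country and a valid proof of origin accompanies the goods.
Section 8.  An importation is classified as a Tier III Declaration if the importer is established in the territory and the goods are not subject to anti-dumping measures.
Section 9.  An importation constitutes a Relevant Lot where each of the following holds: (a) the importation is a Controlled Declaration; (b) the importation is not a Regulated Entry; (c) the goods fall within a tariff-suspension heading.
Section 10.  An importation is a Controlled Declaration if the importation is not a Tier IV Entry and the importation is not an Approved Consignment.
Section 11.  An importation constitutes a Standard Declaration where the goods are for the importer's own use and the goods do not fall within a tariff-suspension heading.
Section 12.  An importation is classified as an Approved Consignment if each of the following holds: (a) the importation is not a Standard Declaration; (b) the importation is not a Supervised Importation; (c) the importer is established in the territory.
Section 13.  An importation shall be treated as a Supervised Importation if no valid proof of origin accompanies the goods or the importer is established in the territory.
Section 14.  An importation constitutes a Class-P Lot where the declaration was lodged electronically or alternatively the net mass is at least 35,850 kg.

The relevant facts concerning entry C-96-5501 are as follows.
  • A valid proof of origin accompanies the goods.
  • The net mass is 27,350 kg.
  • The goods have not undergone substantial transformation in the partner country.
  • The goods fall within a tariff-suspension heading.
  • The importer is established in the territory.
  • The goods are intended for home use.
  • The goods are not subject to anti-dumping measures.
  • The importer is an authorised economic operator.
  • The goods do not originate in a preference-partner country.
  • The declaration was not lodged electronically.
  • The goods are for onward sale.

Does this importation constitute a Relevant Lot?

section 14 — Class-P Lot: [the declaration was lodged electronically? no] OR [net mass: 27,350 kg ≥ 35,850 kg? no] → not satisfied.
section 7 — Class-T Consignment: [the goods have undergone substantial transformation in the partner country? no] AND [a valid proof of origin accompanies the goods? yes] → not satisfied.
section 1 — Tier IV Entry: [Class-P Lot (section 14)? no] AND [Class-T Consignment (section 7)? no] → not satisfied.
section 11 — Standard Declaration: [the goods are for the importer's own use? no] AND [the goods do not fall within a tariff-suspension heading? no] → not satisfied.
section 13 — Supervised Importation: [no valid proof of origin accompanies the goods? no] OR [the importer is established in the territory? yes] → satisfied.
section 12 — Approved Consignment: [not a Standard Declaration (section 11)? yes] AND [not a Supervised Importation (section 13)? no] AND [the importer is established in the territory? yes] → not satisfied.
section 10 — Controlled Declaration: [not a Tier IV Entry (section 1)? yes] AND [not an Approved Consignment (section 12)? yes] → satisfied.
section 6 — Authorised Entry: [the goods are subject to anti-dumping measures? no] AND [a valid proof of origin accompanies the goods? yes] → not satisfied.
section 5 — Exempt Clearance: [the importer is an authorised economic operator? yes] OR [a valid proof of origin accompanies the goods? yes] → satisfied.
section 4 — Eligible Lot: [the importer is not established in the territory? no] AND [the goods originate in a preference-partner country? no] AND [the goods are for the importer's own use? no] → not satisfied.
section 2 — Regulated Entry: [Authorised Entry (section 6)? no] OR [not an Exempt Clearance (section 5)? no] OR [Eligible Lot (section 4)? no] → not satisfied.
section 9 — Relevant Lot: [Controlled Declaration (section 10)? yes] AND [not a Regulated Entry (section 2)? yes] AND [the goods fall within a tariff-suspension heading? yes] → satisfied.

Yes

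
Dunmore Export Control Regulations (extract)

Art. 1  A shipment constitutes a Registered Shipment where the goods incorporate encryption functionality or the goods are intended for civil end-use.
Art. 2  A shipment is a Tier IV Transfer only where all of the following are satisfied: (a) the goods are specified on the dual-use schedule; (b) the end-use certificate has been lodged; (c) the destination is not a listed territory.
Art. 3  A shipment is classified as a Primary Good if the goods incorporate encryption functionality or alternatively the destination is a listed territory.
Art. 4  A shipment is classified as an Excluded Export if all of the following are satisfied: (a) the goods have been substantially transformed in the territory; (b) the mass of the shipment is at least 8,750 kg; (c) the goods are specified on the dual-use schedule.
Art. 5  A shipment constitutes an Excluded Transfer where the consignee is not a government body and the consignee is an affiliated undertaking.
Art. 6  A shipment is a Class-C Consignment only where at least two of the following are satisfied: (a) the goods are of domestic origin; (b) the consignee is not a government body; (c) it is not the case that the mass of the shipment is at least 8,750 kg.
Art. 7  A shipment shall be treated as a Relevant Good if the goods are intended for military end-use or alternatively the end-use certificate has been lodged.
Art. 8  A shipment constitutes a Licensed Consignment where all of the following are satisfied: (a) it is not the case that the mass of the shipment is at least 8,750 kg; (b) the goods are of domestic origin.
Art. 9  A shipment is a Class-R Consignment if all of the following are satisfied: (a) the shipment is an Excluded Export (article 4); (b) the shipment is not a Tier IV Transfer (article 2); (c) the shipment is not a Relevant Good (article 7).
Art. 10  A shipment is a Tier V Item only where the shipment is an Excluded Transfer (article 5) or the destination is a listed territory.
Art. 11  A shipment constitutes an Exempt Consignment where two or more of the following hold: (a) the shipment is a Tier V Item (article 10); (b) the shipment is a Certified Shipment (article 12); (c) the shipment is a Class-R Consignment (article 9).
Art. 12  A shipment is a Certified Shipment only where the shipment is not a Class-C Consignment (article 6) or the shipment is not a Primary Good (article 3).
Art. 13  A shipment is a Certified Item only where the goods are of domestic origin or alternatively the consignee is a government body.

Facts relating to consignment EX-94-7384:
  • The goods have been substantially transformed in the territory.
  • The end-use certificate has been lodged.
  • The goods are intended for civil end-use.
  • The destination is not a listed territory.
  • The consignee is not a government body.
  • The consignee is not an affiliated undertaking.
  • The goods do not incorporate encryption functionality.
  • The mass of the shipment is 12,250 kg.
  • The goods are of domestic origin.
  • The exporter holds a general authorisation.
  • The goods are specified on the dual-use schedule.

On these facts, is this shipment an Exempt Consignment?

article 5 — Excluded Transfer: [the consignee is not a government body? yes] AND [the consignee is an affiliated undertaking? no] → not satisfied.
article 10 — Tier V Item: [Excluded Transfer (article 5)? no] OR [the destination is a listed territory? no] → not satisfied.
article 6 — Class-C Consignment: the goods are of domestic origin? yes; the consignee is not a government body? yes; mass of the shipment: 12,250 kg ≥ 8,750 kg? yes, so negated condition no — 2 of 3 hold (need ≥2) → satisfied.
article 3 — Primary Good: [the goods incorporate encryption functionality? no] OR [the destination is a listed territory? no] → not satisfied.
article 12 — Certified Shipment: [not a Class-C Consignment (article 6)? no] OR [not a Primary Good (article 3)? yes] → satisfied.
article 4 — Excluded Export: [the goods have been substantially transformed in the territory? yes] AND [mass of the shipment: 12,250 kg ≥ 8,750 kg? yes] AND [the goods are specified on the dual-use schedule? yes] → satisfied.
article 2 — Tier IV Transfer: [the goods are specified on the dual-use schedule? yes] AND [the end-use certificate has been lodged? yes] AND [the destination is not a listed territory? yes] → satisfied.
article 7 — Relevant Good: [the goods are intended for military end-use? no] OR [the end-use certificate has been lodged? yes] → satisfied.
article 9 — Class-R Consignment: [Excluded Export (article 4)? yes] AND [not a Tier IV Transfer (article 2)? no] AND [not a Relevant Good (article 7)? no] → not satisfied.
article 11 — Exempt Consignment: Tier V Item (article 10)? no; Certified Shipment (article 12)? yes; Class-R Consignment (article 9)? no — 1 of 3 hold (need ≥2) → not satisfied.

No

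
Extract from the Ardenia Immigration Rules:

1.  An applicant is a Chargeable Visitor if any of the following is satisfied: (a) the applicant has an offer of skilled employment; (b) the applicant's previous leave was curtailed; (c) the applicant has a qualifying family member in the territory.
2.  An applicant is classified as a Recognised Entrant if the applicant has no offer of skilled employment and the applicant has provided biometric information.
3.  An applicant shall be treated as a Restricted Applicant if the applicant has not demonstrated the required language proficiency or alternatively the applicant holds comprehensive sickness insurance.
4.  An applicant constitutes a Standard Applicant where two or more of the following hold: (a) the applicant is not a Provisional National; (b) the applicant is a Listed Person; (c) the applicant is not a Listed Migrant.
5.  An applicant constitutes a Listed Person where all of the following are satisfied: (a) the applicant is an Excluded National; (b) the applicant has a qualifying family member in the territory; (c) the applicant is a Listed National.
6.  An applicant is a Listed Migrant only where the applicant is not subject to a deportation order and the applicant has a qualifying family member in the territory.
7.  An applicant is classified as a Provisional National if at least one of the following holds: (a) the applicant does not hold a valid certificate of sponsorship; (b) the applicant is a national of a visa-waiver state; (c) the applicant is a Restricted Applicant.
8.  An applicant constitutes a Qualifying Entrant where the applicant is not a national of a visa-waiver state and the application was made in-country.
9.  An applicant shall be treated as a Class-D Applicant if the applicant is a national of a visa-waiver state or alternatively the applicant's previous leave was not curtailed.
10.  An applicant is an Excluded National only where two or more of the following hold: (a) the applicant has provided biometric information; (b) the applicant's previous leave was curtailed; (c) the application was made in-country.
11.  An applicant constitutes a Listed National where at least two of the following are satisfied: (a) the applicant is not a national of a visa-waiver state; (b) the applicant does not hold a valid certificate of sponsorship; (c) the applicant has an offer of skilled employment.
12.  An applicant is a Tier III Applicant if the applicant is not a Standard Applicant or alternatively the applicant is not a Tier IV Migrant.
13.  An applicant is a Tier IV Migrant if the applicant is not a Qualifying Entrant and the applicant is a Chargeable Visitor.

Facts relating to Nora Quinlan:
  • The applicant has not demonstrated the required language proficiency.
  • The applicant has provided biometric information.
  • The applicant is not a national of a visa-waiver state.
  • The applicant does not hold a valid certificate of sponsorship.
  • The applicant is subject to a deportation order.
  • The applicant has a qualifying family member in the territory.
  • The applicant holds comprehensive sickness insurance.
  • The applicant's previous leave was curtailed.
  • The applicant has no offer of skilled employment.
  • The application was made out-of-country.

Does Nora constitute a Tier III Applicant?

Under paragraph 3: the applicant has not demonstrated the required language proficiency? yes; or the applicant holds comprehensive sickness insurance? yes. So the applicant is a Restricted Applicant.
Under paragraph 7: the applicant does not hold a valid certificate of sponsorship? yes; or the applicant is a national of a visa-waiver state? no; or Restricted Applicant (paragraph 3)? yes. So the applicant is a Provisional National.
Under paragraph 10: the applicant has provided biometric information? yes; the applicant's previous leave was curtailed? yes; the application was made in-country? no — 2 of 3 hold (need ≥2) → satisfied.
Under paragraph 11: the applicant is not a national of a visa-waiver state? yes; the applicant does not hold a valid certificate of sponsorship? yes; the applicant has an offer of skilled employment? no — 2 of 3 hold (need ≥2) → satisfied.
Under paragraph 5: Excluded National (paragraph 10)? yes; and the applicant has a qualifying family member in the territory? yes; and Listed National (paragraph 11)? yes. So the applicant is a Listed Person.
Under paragraph 6: the applicant is not subject to a deportation order? no; and the applicant has a qualifying family member in the territory? yes. So the applicant is not a Listed Migrant.
Under paragraph 4: not a Provisional National (paragraph 7)? no; Listed Person (paragraph 5)? yes; not a Listed Migrant (paragraph 6)? yes — 2 of 3 hold (need ≥2) → satisfied.
Under paragraph 8: the applicant is not a national of a visa-waiver state? yes; and the application was made in-country? no. So the applicant is not a Qualifying Entrant.
Under paragraph 1: the applicant has an offer of skilled employment? no; or the applicant's previous leave was curtailed? yes; or the applicant has a qualifying family member in the territory? yes. So the applicant is a Chargeable Visitor.
Under paragraph 13: not a Qualifying Entrant (paragraph 8)? yes; and Chargeable Visitor (paragraph 1)? yes. So the applicant is a Tier IV Migrant.
Under paragraph 12: not a Standard Applicant (paragraph 4)? no; or not a Tier IV Migrant (paragraph 13)? no. So the applicant is not a Tier III Applicant.

No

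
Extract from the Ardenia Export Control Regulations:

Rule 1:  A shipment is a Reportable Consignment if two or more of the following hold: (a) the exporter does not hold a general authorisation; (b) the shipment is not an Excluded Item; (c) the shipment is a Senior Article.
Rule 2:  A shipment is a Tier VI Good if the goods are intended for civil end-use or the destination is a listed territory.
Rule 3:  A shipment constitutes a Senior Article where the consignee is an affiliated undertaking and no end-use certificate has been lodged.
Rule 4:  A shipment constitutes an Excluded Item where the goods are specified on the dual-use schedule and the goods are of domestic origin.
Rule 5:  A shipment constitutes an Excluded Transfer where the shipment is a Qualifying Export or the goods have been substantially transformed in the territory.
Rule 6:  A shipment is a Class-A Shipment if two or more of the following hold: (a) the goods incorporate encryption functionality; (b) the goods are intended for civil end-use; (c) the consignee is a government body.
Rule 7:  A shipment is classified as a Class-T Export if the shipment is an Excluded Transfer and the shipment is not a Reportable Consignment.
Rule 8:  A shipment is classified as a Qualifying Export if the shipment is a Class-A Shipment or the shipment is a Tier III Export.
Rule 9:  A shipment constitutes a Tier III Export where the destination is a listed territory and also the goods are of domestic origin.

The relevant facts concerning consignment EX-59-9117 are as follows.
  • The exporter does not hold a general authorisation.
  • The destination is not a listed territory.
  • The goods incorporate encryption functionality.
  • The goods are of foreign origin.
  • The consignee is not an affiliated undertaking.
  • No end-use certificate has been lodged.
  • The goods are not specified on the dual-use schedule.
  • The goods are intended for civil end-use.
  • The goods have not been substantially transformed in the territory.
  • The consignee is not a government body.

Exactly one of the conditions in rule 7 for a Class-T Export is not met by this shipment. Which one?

Reportable Consignment

Under rule 6: the goods incorporate encryption functionality? yes; the goods are intended for civil end-use? yes; the consignee is a government body? no — 2 of 3 hold (need ≥2) → satisfied.
Under rule 9: the destination is a listed territory? no; and the goods are of domestic origin? no. So the shipment is not a Tier III Export.
Under rule 8: Class-A Shipment (rule 6)? yes; or Tier III Export (rule 9)? no. So the shipment is a Qualifying Export.
Under rule 5: Qualifying Export (rule 8)? yes; or the goods have been substantially transformed in the territory? no. So the shipment is an Excluded Transfer.
Under rule 4: the goods are specified on the dual-use schedule? no; and the goods are of domestic origin? no. So the shipment is not an Excluded Item.
Under rule 3: the consignee is an affiliated undertaking? no; and no end-use certificate has been lodged? yes. So the shipment is not a Senior Article.
Under rule 1: the exporter does not hold a general authorisation? yes; not an Excluded Item (rule 4)? yes; Senior Article (rule 3)? no — 2 of 3 hold (need ≥2) → satisfied.
Under rule 7: Excluded Transfer (rule 5)? yes; and not a Reportable Consignment (rule 1)? no. So the shipment is not a Class-T Export.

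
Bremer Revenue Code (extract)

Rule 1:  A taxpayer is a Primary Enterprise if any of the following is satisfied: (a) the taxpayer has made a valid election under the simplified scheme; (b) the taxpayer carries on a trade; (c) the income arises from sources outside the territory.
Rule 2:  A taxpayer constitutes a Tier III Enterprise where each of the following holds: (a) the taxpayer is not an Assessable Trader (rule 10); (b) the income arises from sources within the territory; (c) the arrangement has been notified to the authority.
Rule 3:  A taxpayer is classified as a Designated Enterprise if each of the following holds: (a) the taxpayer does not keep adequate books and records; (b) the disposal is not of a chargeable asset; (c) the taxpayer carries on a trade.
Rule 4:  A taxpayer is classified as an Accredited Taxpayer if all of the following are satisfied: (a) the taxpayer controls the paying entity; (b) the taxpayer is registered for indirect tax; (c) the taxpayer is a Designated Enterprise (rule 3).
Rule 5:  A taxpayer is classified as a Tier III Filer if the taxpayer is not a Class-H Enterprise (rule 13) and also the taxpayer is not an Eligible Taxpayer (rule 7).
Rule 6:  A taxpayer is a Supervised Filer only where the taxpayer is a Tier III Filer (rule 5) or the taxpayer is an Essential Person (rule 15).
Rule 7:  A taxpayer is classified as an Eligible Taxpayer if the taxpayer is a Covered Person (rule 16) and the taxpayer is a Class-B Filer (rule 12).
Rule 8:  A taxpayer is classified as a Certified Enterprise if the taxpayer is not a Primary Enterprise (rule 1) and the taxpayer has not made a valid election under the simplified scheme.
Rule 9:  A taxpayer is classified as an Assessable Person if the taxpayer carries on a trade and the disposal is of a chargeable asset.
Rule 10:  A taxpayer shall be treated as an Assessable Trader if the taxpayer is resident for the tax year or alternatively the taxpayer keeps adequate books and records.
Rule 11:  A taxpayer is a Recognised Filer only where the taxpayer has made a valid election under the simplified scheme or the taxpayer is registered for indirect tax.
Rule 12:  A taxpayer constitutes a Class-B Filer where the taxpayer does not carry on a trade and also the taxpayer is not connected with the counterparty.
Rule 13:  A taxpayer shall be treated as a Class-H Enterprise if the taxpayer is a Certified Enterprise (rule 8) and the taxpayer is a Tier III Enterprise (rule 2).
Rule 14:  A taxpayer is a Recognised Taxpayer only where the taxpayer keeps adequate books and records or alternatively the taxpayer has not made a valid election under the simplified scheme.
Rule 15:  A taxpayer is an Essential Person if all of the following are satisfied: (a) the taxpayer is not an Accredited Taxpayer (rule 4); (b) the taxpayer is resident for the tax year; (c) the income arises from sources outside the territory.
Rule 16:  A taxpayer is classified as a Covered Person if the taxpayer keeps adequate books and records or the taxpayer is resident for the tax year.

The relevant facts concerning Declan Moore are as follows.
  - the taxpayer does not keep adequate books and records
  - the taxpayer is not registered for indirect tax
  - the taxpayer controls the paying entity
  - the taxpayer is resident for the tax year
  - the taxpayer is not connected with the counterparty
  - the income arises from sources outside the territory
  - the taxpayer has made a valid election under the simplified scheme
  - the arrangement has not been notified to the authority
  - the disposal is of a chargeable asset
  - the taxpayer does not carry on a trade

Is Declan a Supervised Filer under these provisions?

Yes

Under rule 1: the taxpayer has made a valid election under the simplified scheme? yes; or the taxpayer carries on a trade? no; or the income arises from sources outside the territory? yes. So the taxpayer is a Primary Enterprise.
Under rule 8: not a Primary Enterprise (rule 1)? no; and the taxpayer has not made a valid election under the simplified scheme? no. So the taxpayer is not a Certified Enterprise.
Under rule 10: the taxpayer is resident for the tax year? yes; or the taxpayer keeps adequate books and records? no. So the taxpayer is an Assessable Trader.
Under rule 2: not an Assessable Trader (rule 10)? no; and the income arises from sources within the territory? no; and the arrangement has been notified to the authority? no. So the taxpayer is not a Tier III Enterprise.
Under rule 13: Certified Enterprise (rule 8)? no; and Tier III Enterprise (rule 2)? no. So the taxpayer is not a Class-H Enterprise.
Under rule 16: the taxpayer keeps adequate books and records? no; or the taxpayer is resident for the tax year? yes. So the taxpayer is a Covered Person.
Under rule 12: the taxpayer does not carry on a trade? yes; and the taxpayer is not connected with the counterparty? yes. So the taxpayer is a Class-B Filer.
Under rule 7: Covered Person (rule 16)? yes; and Class-B Filer (rule 12)? yes. So the taxpayer is an Eligible Taxpayer.
Under rule 5: not a Class-H Enterprise (rule 13)? yes; and not an Eligible Taxpayer (rule 7)? no. So the taxpayer is not a Tier III Filer.
Under rule 3: the taxpayer does not keep adequate books and records? yes; and the disposal is not of a chargeable asset? no; and the taxpayer carries on a trade? no. So the taxpayer is not a Designated Enterprise.
Under rule 4: the taxpayer controls the paying entity? yes; and the taxpayer is registered for indirect tax? no; and Designated Enterprise (rule 3)? no. So the taxpayer is not an Accredited Taxpayer.
Under rule 15: not an Accredited Taxpayer (rule 4)? yes; and the taxpayer is resident for the tax year? yes; and the income arises from sources outside the territory? yes. So the taxpayer is an Essential Person.
Under rule 6: Tier III Filer (rule 5)? no; or Essential Person (rule 15)? yes. So the taxpayer is a Supervised Filer.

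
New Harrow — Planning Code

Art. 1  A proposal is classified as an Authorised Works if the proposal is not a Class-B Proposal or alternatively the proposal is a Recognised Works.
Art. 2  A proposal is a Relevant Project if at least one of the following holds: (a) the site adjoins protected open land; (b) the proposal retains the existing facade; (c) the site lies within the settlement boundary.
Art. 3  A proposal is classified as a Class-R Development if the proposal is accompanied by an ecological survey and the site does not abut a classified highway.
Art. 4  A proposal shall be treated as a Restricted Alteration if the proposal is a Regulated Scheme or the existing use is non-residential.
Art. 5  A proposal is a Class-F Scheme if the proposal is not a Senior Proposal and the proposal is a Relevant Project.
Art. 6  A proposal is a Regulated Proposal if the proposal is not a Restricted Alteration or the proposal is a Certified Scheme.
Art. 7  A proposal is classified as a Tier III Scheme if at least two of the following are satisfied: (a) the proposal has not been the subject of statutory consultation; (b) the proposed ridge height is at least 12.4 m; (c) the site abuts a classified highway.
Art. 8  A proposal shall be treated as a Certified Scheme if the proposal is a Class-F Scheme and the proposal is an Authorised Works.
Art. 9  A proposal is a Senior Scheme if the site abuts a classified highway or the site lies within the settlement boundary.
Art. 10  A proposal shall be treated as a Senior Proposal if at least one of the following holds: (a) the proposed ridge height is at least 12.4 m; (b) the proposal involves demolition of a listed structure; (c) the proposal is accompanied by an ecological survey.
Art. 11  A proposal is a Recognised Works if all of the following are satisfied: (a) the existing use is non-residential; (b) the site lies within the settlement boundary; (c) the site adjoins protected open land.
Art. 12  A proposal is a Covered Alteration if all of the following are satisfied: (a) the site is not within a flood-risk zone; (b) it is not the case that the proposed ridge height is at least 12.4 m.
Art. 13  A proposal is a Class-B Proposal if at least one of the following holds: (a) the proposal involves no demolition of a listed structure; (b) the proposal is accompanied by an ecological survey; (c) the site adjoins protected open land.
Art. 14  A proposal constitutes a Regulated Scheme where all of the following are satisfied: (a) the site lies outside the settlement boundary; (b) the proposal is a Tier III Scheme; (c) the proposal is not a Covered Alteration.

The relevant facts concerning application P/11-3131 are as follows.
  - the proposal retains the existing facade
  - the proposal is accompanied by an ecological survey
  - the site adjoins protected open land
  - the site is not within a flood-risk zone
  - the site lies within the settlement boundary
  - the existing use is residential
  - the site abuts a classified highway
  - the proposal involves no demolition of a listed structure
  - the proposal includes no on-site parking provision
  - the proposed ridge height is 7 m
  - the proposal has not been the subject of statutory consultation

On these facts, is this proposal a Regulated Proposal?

Yes

article 7 — Tier III Scheme: the proposal has not been the subject of statutory consultation? yes; proposed ridge height: 7 m ≥ 12.4 m? no; the site abuts a classified highway? yes — 2 of 3 hold (need ≥2) → satisfied.
article 12 — Covered Alteration: [the site is not within a flood-risk zone? yes] AND [proposed ridge height: 7 m ≥ 12.4 m? no, so negated condition yes] → satisfied.
article 14 — Regulated Scheme: [the site lies outside the settlement boundary? no] AND [Tier III Scheme (article 7)? yes] AND [not a Covered Alteration (article 12)? no] → not satisfied.
article 4 — Restricted Alteration: [Regulated Scheme (article 14)? no] OR [the existing use is non-residential? no] → not satisfied.
article 10 — Senior Proposal: [proposed ridge height: 7 m ≥ 12.4 m? no] OR [the proposal involves demolition of a listed structure? no] OR [the proposal is accompanied by an ecological survey? yes] → satisfied.
article 2 — Relevant Project: [the site adjoins protected open land? yes] OR [the proposal retains the existing facade? yes] OR [the site lies within the settlement boundary? yes] → satisfied.
article 5 — Class-F Scheme: [not a Senior Proposal (article 10)? no] AND [Relevant Project (article 2)? yes] → not satisfied.
article 13 — Class-B Proposal: [the proposal involves no demolition of a listed structure? yes] OR [the proposal is accompanied by an ecological survey? yes] OR [the site adjoins protected open land? yes] → satisfied.
article 11 — Recognised Works: [the existing use is non-residential? no] AND [the site lies within the settlement boundary? yes] AND [the site adjoins protected open land? yes] → not satisfied.
article 1 — Authorised Works: [not a Class-B Proposal (article 13)? no] OR [Recognised Works (article 11)? no] → not satisfied.
article 8 — Certified Scheme: [Class-F Scheme (article 5)? no] AND [Authorised Works (article 1)? no] → not satisfied.
article 6 — Regulated Proposal: [not a Restricted Alteration (article 4)? yes] OR [Certified Scheme (article 8)? no] → satisfied.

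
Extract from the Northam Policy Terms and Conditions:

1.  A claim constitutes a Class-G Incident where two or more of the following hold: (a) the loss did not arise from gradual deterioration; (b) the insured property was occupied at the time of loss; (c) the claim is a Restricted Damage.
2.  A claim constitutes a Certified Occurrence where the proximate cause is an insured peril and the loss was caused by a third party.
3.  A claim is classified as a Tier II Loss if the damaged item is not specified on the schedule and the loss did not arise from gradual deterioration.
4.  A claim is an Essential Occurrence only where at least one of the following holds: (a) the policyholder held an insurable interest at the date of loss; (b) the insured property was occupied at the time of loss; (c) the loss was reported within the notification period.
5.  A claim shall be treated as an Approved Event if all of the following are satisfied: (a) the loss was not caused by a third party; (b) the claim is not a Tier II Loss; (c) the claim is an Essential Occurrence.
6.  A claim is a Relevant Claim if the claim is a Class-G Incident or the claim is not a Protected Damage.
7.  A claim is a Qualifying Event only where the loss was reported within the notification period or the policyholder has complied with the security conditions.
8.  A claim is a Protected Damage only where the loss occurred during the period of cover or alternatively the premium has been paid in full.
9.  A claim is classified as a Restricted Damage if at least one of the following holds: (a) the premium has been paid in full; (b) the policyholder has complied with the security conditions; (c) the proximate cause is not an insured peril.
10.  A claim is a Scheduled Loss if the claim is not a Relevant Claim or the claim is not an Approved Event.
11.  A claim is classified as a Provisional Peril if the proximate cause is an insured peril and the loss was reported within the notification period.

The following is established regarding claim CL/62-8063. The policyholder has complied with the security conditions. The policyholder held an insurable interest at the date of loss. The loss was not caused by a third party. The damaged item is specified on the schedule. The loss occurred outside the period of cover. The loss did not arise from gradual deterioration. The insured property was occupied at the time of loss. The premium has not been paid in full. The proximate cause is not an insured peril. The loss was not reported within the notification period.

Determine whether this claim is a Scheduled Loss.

Under paragraph 9: the premium has been paid in full? no; or the policyholder has complied with the security conditions? yes; or the proximate cause is not an insured peril? yes. So the claim is a Restricted Damage.
Under paragraph 1: the loss did not arise from gradual deterioration? yes; the insured property was occupied at the time of loss? yes; Restricted Damage (paragraph 9)? yes — 3 of 3 hold (need ≥2) → satisfied.
Under paragraph 8: the loss occurred during the period of cover? no; or the premium has been paid in full? no. So the claim is not a Protected Damage.
Under paragraph 6: Class-G Incident (paragraph 1)? yes; or not a Protected Damage (paragraph 8)? yes. So the claim is a Relevant Claim.
Under paragraph 3: the damaged item is not specified on the schedule? no; and the loss did not arise from gradual deterioration? yes. So the claim is not a Tier II Loss.
Under paragraph 4: the policyholder held an insurable interest at the date of loss? yes; or the insured property was occupied at the time of loss? yes; or the loss was reported within the notification period? no. So the claim is an Essential Occurrence.
Under paragraph 5: the loss was not caused by a third party? yes; and not a Tier II Loss (paragraph 3)? yes; and Essential Occurrence (paragraph 4)? yes. So the claim is an Approved Event.
Under paragraph 10: not a Relevant Claim (paragraph 6)? no; or not an Approved Event (paragraph 5)? no. So the claim is not a Scheduled Loss.

No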